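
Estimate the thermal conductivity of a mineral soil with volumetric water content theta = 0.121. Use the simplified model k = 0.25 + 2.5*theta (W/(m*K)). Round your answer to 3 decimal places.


Step 1: k = 0.25 + 2.5 * theta
Step 2: k = 0.25 + 2.5 * 0.121
Step 3: k = 0.25 + 0.303
Step 4: k = 0.553 W/(m*K)

0.553


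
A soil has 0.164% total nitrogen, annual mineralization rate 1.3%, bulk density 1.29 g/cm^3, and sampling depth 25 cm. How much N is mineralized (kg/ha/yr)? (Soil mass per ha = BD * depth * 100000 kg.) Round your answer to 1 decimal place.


Step 1: Soil mass per ha = BD * depth * 100000 = 1.29 * 25 * 100000 = 3225000 kg
Step 2: Total N pool = soil mass * N%/100 = 3225000 * 0.164/100 = 5289.0 kg/ha
Step 3: N mineralized = N pool * rate%/100 = 5289.0 * 1.3/100 = 68.8 kg/ha/yr

68.8


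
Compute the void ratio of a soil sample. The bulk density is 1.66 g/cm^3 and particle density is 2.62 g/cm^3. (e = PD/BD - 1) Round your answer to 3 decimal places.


Step 1: e = PD / BD - 1
Step 2: e = 2.62 / 1.66 - 1
Step 3: e = 1.57831 - 1
Step 4: e = 0.578

0.578


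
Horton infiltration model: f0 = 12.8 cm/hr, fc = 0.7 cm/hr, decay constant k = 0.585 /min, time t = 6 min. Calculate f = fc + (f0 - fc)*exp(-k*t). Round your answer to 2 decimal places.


Step 1: f = fc + (f0 - fc) * exp(-k * t)
Step 2: exp(-0.585 * 6) = 0.029897
Step 3: f = 0.7 + (12.8 - 0.7) * 0.029897
Step 4: f = 0.7 + 12.1 * 0.029897
Step 5: f = 1.06 cm/hr

1.06


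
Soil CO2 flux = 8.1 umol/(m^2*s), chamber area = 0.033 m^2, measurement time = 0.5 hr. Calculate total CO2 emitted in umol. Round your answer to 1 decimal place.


Step 1: Convert time to seconds: 0.5 hr * 3600 = 1800.0 s
Step 2: Total = flux * area * time_s
Step 3: Total = 8.1 * 0.033 * 1800.0
Step 4: Total = 481.1 umol

481.1


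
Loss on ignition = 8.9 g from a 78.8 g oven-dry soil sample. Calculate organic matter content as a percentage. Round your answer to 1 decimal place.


Step 1: OM% = 100 * LOI / sample mass
Step 2: OM = 100 * 8.9 / 78.8
Step 3: OM = 11.3%

11.3


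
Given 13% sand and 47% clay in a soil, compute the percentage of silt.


Step 1: sand + silt + clay = 100%
Step 2: silt = 100 - sand - clay
Step 3: silt = 100 - 13 - 47
Step 4: silt = 40%

40


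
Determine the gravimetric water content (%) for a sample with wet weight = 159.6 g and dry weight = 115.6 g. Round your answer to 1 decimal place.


Step 1: Water mass = wet - dry = 159.6 - 115.6 = 44.0 g
Step 2: w = 100 * water mass / dry mass
Step 3: w = 100 * 44.0 / 115.6 = 38.1%

38.1


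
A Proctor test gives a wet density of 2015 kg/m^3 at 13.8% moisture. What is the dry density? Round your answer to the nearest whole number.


Step 1: Dry density = wet density / (1 + w/100)
Step 2: Dry density = 2015 / (1 + 13.8/100)
Step 3: Dry density = 2015 / 1.138
Step 4: Dry density = 1771 kg/m^3

1771


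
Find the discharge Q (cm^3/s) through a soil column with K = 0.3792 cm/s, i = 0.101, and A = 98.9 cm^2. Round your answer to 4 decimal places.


Step 1: Apply Darcy's law: Q = K * i * A
Step 2: Q = 0.3792 * 0.101 * 98.9
Step 3: Q = 3.7878 cm^3/s

3.7878


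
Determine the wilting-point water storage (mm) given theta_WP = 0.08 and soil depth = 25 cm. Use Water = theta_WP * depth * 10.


Step 1: Water (mm) = theta_WP * depth * 10
Step 2: Water = 0.08 * 25 * 10
Step 3: Water = 20.0 mm

20.0


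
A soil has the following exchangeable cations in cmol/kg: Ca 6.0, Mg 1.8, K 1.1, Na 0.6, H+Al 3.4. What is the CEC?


Step 1: CEC = Ca + Mg + K + Na + (H+Al)
Step 2: CEC = 6.0 + 1.8 + 1.1 + 0.6 + 3.4
Step 3: CEC = 12.9 cmol/kg

12.9


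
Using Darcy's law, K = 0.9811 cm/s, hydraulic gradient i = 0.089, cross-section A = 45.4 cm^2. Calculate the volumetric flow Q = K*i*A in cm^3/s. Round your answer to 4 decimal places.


Step 1: Apply Darcy's law: Q = K * i * A
Step 2: Q = 0.9811 * 0.089 * 45.4
Step 3: Q = 3.9642 cm^3/s

3.9642


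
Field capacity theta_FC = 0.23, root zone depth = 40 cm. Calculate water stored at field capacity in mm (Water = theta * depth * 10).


Step 1: Water (mm) = theta_FC * depth (cm) * 10
Step 2: Water = 0.23 * 40 * 10
Step 3: Water = 92.0 mm

92.0


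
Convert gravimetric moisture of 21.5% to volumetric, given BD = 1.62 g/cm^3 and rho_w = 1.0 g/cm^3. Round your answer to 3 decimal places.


Step 1: theta = (w / 100) * BD / rho_w
Step 2: theta = (21.5 / 100) * 1.62 / 1.0
Step 3: theta = 0.215 * 1.62
Step 4: theta = 0.348

0.348


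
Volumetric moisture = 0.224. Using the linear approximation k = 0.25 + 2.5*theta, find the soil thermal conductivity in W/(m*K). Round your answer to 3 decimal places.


Step 1: k = 0.25 + 2.5 * theta
Step 2: k = 0.25 + 2.5 * 0.224
Step 3: k = 0.25 + 0.56
Step 4: k = 0.81 W/(m*K)

0.81


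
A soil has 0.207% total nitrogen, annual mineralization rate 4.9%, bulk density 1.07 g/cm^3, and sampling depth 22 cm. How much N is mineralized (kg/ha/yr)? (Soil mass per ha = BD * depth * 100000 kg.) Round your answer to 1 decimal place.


Step 1: Soil mass per ha = BD * depth * 100000 = 1.07 * 22 * 100000 = 2354000 kg
Step 2: Total N pool = soil mass * N%/100 = 2354000 * 0.207/100 = 4872.78 kg/ha
Step 3: N mineralized = N pool * rate%/100 = 4872.78 * 4.9/100 = 238.8 kg/ha/yr

238.8


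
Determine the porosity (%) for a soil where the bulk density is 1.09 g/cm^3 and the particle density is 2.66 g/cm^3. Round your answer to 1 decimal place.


Step 1: Formula: n = 100 * (1 - BD / PD)
Step 2: n = 100 * (1 - 1.09 / 2.66)
Step 3: n = 100 * (1 - 0.40977)
Step 4: n = 59.0%

59.0


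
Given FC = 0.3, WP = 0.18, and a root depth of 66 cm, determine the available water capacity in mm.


Step 1: Available water = (FC - WP) * depth * 10
Step 2: AW = (0.3 - 0.18) * 66 * 10
Step 3: AW = 0.12 * 66 * 10
Step 4: AW = 79.2 mm

79.2


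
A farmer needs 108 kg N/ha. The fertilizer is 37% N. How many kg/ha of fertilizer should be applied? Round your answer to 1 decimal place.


Step 1: Fertilizer rate = target N / (N content / 100)
Step 2: Rate = 108 / (37 / 100)
Step 3: Rate = 108 / 0.37
Step 4: Rate = 291.9 kg/ha

291.9


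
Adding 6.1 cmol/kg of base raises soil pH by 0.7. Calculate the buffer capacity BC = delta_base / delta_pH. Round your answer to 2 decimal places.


Step 1: BC = change in base / change in pH
Step 2: BC = 6.1 / 0.7
Step 3: BC = 8.71 cmol/(kg*pH unit)

8.71


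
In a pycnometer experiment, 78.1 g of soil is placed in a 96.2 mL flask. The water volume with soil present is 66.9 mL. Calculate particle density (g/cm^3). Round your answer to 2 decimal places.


Step 1: Volume of solids = flask volume - water volume with soil
Step 2: V_solids = 96.2 - 66.9 = 29.3 mL
Step 3: Particle density = mass / V_solids = 78.1 / 29.3 = 2.67 g/cm^3

2.67


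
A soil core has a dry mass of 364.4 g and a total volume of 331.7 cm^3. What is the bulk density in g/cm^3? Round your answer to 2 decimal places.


Step 1: Identify the formula: BD = dry mass / volume
Step 2: Substitute values: BD = 364.4 / 331.7
Step 3: BD = 1.1 g/cm^3

1.1


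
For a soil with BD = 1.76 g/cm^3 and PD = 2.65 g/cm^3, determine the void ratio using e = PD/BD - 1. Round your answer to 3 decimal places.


Step 1: e = PD / BD - 1
Step 2: e = 2.65 / 1.76 - 1
Step 3: e = 1.50568 - 1
Step 4: e = 0.506

0.506


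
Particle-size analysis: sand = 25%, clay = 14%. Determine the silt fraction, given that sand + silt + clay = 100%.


Step 1: sand + silt + clay = 100%
Step 2: silt = 100 - sand - clay
Step 3: silt = 100 - 25 - 14
Step 4: silt = 61%

61


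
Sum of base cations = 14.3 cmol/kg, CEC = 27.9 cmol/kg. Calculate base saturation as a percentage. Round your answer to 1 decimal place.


Step 1: BS = 100 * (sum of bases) / CEC
Step 2: BS = 100 * 14.3 / 27.9
Step 3: BS = 51.3%

51.3


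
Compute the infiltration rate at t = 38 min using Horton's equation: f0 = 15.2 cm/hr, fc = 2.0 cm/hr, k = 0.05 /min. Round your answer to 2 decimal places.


Step 1: f = fc + (f0 - fc) * exp(-k * t)
Step 2: exp(-0.05 * 38) = 0.149569
Step 3: f = 2.0 + (15.2 - 2.0) * 0.149569
Step 4: f = 2.0 + 13.2 * 0.149569
Step 5: f = 3.97 cm/hr

3.97


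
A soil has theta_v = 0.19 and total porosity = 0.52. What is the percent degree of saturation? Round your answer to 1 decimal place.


Step 1: S = 100 * theta_v / n
Step 2: S = 100 * 0.19 / 0.52
Step 3: S = 36.5%

36.5


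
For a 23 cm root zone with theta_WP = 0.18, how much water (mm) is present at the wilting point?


Step 1: Water (mm) = theta_WP * depth * 10
Step 2: Water = 0.18 * 23 * 10
Step 3: Water = 41.4 mm

41.4


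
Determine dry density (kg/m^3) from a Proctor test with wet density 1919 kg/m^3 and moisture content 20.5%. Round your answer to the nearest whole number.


Step 1: Dry density = wet density / (1 + w/100)
Step 2: Dry density = 1919 / (1 + 20.5/100)
Step 3: Dry density = 1919 / 1.205
Step 4: Dry density = 1593 kg/m^3

1593


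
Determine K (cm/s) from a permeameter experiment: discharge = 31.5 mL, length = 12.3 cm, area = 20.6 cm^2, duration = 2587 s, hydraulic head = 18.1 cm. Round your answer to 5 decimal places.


Step 1: K = Q * L / (A * t * h)
Step 2: Numerator = 31.5 * 12.3 = 387.45
Step 3: Denominator = 20.6 * 2587 * 18.1 = 964588.82
Step 4: K = 387.45 / 964588.82 = 0.0004 cm/s

0.0004


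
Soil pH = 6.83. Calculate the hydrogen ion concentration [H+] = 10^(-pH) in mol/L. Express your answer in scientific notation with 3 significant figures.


Step 1: [H+] = 10^(-pH)
Step 2: [H+] = 10^(-6.83)
Step 3: [H+] = 1.48e-07 mol/L

1.48e-07


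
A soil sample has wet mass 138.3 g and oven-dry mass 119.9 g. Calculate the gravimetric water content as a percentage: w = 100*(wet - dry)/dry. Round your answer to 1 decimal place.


Step 1: Water mass = wet - dry = 138.3 - 119.9 = 18.4 g
Step 2: w = 100 * water mass / dry mass
Step 3: w = 100 * 18.4 / 119.9 = 15.3%

15.3


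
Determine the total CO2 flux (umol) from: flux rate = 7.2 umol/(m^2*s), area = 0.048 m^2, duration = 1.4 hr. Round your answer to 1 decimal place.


Step 1: Convert time to seconds: 1.4 hr * 3600 = 5040.0 s
Step 2: Total = flux * area * time_s
Step 3: Total = 7.2 * 0.048 * 5040.0
Step 4: Total = 1741.8 umol

1741.8


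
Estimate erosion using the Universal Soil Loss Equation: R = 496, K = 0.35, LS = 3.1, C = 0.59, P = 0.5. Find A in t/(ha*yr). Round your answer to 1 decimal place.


Step 1: A = R * K * LS * C * P
Step 2: R * K = 496 * 0.35 = 173.6
Step 3: (R*K) * LS = 173.6 * 3.1 = 538.16
Step 4: * C * P = 538.16 * 0.59 * 0.5 = 158.8
Step 5: A = 158.8 t/(ha*yr)

158.8


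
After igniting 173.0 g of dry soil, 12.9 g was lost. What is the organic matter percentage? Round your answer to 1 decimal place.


Step 1: OM% = 100 * LOI / sample mass
Step 2: OM = 100 * 12.9 / 173.0
Step 3: OM = 7.5%

7.5


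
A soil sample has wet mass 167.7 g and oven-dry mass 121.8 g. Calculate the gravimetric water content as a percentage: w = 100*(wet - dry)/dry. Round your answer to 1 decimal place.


Step 1: Water mass = wet - dry = 167.7 - 121.8 = 45.9 g
Step 2: w = 100 * water mass / dry mass
Step 3: w = 100 * 45.9 / 121.8 = 37.7%

37.7


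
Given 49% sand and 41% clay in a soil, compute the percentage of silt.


Step 1: sand + silt + clay = 100%
Step 2: silt = 100 - sand - clay
Step 3: silt = 100 - 49 - 41
Step 4: silt = 10%

10


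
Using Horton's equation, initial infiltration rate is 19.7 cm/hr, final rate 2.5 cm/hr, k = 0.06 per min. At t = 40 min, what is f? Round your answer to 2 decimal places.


Step 1: f = fc + (f0 - fc) * exp(-k * t)
Step 2: exp(-0.06 * 40) = 0.090718
Step 3: f = 2.5 + (19.7 - 2.5) * 0.090718
Step 4: f = 2.5 + 17.2 * 0.090718
Step 5: f = 4.06 cm/hr

4.06


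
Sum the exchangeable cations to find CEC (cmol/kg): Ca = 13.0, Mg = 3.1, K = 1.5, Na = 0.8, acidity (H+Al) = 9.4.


Step 1: CEC = Ca + Mg + K + Na + (H+Al)
Step 2: CEC = 13.0 + 3.1 + 1.5 + 0.8 + 9.4
Step 3: CEC = 27.8 cmol/kg

27.8


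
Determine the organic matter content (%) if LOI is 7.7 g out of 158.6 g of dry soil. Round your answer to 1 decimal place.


Step 1: OM% = 100 * LOI / sample mass
Step 2: OM = 100 * 7.7 / 158.6
Step 3: OM = 4.9%

4.9


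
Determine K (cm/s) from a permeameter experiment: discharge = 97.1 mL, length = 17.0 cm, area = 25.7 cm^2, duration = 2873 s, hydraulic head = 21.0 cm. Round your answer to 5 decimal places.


Step 1: K = Q * L / (A * t * h)
Step 2: Numerator = 97.1 * 17.0 = 1650.7
Step 3: Denominator = 25.7 * 2873 * 21.0 = 1550558.1
Step 4: K = 1650.7 / 1550558.1 = 0.00106 cm/s

0.00106


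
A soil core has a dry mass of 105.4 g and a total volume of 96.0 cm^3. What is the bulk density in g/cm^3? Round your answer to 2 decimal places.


Step 1: Identify the formula: BD = dry mass / volume
Step 2: Substitute values: BD = 105.4 / 96.0
Step 3: BD = 1.1 g/cm^3

1.1


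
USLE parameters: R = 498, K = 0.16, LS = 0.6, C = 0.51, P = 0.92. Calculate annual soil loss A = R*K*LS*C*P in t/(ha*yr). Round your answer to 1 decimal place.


Step 1: A = R * K * LS * C * P
Step 2: R * K = 498 * 0.16 = 79.68
Step 3: (R*K) * LS = 79.68 * 0.6 = 47.808
Step 4: * C * P = 47.808 * 0.51 * 0.92 = 22.4
Step 5: A = 22.4 t/(ha*yr)

22.4


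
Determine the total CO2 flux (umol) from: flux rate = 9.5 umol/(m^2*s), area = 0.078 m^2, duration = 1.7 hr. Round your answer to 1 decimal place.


Step 1: Convert time to seconds: 1.7 hr * 3600 = 6120.0 s
Step 2: Total = flux * area * time_s
Step 3: Total = 9.5 * 0.078 * 6120.0
Step 4: Total = 4534.9 umol

4534.9


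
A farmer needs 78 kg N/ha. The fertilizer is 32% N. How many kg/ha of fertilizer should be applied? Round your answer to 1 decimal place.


Step 1: Fertilizer rate = target N / (N content / 100)
Step 2: Rate = 78 / (32 / 100)
Step 3: Rate = 78 / 0.32
Step 4: Rate = 243.8 kg/ha

243.8


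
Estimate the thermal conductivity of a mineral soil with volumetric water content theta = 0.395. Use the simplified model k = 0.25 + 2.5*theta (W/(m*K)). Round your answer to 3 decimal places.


Step 1: k = 0.25 + 2.5 * theta
Step 2: k = 0.25 + 2.5 * 0.395
Step 3: k = 0.25 + 0.988
Step 4: k = 1.238 W/(m*K)

1.238


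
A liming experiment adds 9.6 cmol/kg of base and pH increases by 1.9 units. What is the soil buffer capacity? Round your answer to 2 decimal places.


Step 1: BC = change in base / change in pH
Step 2: BC = 9.6 / 1.9
Step 3: BC = 5.05 cmol/(kg*pH unit)

5.05


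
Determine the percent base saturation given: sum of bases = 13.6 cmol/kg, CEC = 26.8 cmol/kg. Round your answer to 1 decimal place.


Step 1: BS = 100 * (sum of bases) / CEC
Step 2: BS = 100 * 13.6 / 26.8
Step 3: BS = 50.7%

50.7


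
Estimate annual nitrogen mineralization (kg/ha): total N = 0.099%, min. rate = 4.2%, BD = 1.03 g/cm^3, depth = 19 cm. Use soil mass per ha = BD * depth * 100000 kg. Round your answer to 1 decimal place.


Step 1: Soil mass per ha = BD * depth * 100000 = 1.03 * 19 * 100000 = 1957000 kg
Step 2: Total N pool = soil mass * N%/100 = 1957000 * 0.099/100 = 1937.43 kg/ha
Step 3: N mineralized = N pool * rate%/100 = 1937.43 * 4.2/100 = 81.4 kg/ha/yr

81.4


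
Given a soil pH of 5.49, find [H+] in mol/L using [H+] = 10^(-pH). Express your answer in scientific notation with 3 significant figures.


Step 1: [H+] = 10^(-pH)
Step 2: [H+] = 10^(-5.49)
Step 3: [H+] = 3.24e-06 mol/L

3.24e-06


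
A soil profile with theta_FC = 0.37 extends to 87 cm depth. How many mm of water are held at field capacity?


Step 1: Water (mm) = theta_FC * depth (cm) * 10
Step 2: Water = 0.37 * 87 * 10
Step 3: Water = 321.9 mm

321.9


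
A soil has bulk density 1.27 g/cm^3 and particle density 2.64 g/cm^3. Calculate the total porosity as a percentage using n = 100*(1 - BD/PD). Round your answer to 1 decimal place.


Step 1: Formula: n = 100 * (1 - BD / PD)
Step 2: n = 100 * (1 - 1.27 / 2.64)
Step 3: n = 100 * (1 - 0.48106)
Step 4: n = 51.9%

51.9


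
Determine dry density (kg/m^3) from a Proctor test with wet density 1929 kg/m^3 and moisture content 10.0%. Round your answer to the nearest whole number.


Step 1: Dry density = wet density / (1 + w/100)
Step 2: Dry density = 1929 / (1 + 10.0/100)
Step 3: Dry density = 1929 / 1.1
Step 4: Dry density = 1754 kg/m^3

1754


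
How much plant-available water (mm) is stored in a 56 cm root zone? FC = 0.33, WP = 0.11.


Step 1: Available water = (FC - WP) * depth * 10
Step 2: AW = (0.33 - 0.11) * 56 * 10
Step 3: AW = 0.22 * 56 * 10
Step 4: AW = 123.2 mm

123.2


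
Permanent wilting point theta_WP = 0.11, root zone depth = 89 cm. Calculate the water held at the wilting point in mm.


Step 1: Water (mm) = theta_WP * depth * 10
Step 2: Water = 0.11 * 89 * 10
Step 3: Water = 97.9 mm

97.9


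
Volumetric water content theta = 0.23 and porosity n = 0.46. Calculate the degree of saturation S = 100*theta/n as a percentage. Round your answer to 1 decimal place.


Step 1: S = 100 * theta_v / n
Step 2: S = 100 * 0.23 / 0.46
Step 3: S = 50.0%

50.0


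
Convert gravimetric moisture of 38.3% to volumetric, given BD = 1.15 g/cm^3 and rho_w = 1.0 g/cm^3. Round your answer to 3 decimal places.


Step 1: theta = (w / 100) * BD / rho_w
Step 2: theta = (38.3 / 100) * 1.15 / 1.0
Step 3: theta = 0.383 * 1.15
Step 4: theta = 0.44

0.44


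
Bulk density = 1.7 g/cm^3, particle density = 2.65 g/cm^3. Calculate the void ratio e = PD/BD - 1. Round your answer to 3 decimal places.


Step 1: e = PD / BD - 1
Step 2: e = 2.65 / 1.7 - 1
Step 3: e = 1.55882 - 1
Step 4: e = 0.559

0.559


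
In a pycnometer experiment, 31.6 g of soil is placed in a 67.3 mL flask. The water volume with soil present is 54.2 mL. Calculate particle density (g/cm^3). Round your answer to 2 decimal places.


Step 1: Volume of solids = flask volume - water volume with soil
Step 2: V_solids = 67.3 - 54.2 = 13.1 mL
Step 3: Particle density = mass / V_solids = 31.6 / 13.1 = 2.41 g/cm^3

2.41


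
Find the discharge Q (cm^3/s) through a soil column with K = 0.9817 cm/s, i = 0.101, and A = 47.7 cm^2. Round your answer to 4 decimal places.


Step 1: Apply Darcy's law: Q = K * i * A
Step 2: Q = 0.9817 * 0.101 * 47.7
Step 3: Q = 4.7295 cm^3/s

4.7295


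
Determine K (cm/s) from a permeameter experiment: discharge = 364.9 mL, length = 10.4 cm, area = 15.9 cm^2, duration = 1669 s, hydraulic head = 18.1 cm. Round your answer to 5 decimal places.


Step 1: K = Q * L / (A * t * h)
Step 2: Numerator = 364.9 * 10.4 = 3794.96
Step 3: Denominator = 15.9 * 1669 * 18.1 = 480321.51
Step 4: K = 3794.96 / 480321.51 = 0.0079 cm/s

0.0079


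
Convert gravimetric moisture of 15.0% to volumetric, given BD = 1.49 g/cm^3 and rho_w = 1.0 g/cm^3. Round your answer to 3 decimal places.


Step 1: theta = (w / 100) * BD / rho_w
Step 2: theta = (15.0 / 100) * 1.49 / 1.0
Step 3: theta = 0.15 * 1.49
Step 4: theta = 0.224

0.224


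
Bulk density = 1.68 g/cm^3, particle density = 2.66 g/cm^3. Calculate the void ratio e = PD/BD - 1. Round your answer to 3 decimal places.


Step 1: e = PD / BD - 1
Step 2: e = 2.66 / 1.68 - 1
Step 3: e = 1.58333 - 1
Step 4: e = 0.583

0.583


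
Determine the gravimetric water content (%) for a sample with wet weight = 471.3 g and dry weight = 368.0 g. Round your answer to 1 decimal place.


Step 1: Water mass = wet - dry = 471.3 - 368.0 = 103.3 g
Step 2: w = 100 * water mass / dry mass
Step 3: w = 100 * 103.3 / 368.0 = 28.1%

28.1


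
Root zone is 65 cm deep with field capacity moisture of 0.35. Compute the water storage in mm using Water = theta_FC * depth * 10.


Step 1: Water (mm) = theta_FC * depth (cm) * 10
Step 2: Water = 0.35 * 65 * 10
Step 3: Water = 227.5 mm

227.5


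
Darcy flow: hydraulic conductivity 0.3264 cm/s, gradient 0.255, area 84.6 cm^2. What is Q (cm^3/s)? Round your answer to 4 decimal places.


Step 1: Apply Darcy's law: Q = K * i * A
Step 2: Q = 0.3264 * 0.255 * 84.6
Step 3: Q = 7.0414 cm^3/s

7.0414


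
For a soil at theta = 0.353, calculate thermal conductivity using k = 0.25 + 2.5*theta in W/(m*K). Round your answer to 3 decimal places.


Step 1: k = 0.25 + 2.5 * theta
Step 2: k = 0.25 + 2.5 * 0.353
Step 3: k = 0.25 + 0.883
Step 4: k = 1.133 W/(m*K)

1.133


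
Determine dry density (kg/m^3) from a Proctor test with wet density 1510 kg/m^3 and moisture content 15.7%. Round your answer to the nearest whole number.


Step 1: Dry density = wet density / (1 + w/100)
Step 2: Dry density = 1510 / (1 + 15.7/100)
Step 3: Dry density = 1510 / 1.157
Step 4: Dry density = 1305 kg/m^3

1305


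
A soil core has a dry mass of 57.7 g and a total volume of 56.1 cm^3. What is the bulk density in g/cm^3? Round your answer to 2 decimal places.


Step 1: Identify the formula: BD = dry mass / volume
Step 2: Substitute values: BD = 57.7 / 56.1
Step 3: BD = 1.03 g/cm^3

1.03


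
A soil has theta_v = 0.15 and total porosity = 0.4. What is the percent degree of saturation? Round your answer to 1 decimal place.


Step 1: S = 100 * theta_v / n
Step 2: S = 100 * 0.15 / 0.4
Step 3: S = 37.5%

37.5


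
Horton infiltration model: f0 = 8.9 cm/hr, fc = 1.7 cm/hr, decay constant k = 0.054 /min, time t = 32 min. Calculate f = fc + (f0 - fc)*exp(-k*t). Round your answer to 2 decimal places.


Step 1: f = fc + (f0 - fc) * exp(-k * t)
Step 2: exp(-0.054 * 32) = 0.177639
Step 3: f = 1.7 + (8.9 - 1.7) * 0.177639
Step 4: f = 1.7 + 7.2 * 0.177639
Step 5: f = 2.98 cm/hr

2.98


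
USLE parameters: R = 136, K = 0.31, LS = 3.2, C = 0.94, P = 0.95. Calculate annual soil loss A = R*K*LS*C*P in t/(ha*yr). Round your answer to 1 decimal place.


Step 1: A = R * K * LS * C * P
Step 2: R * K = 136 * 0.31 = 42.16
Step 3: (R*K) * LS = 42.16 * 3.2 = 134.912
Step 4: * C * P = 134.912 * 0.94 * 0.95 = 120.5
Step 5: A = 120.5 t/(ha*yr)

120.5


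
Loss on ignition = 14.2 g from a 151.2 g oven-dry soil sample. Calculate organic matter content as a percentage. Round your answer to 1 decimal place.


Step 1: OM% = 100 * LOI / sample mass
Step 2: OM = 100 * 14.2 / 151.2
Step 3: OM = 9.4%

9.4


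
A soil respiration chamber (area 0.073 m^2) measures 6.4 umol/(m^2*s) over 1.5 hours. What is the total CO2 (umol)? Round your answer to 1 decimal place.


Step 1: Convert time to seconds: 1.5 hr * 3600 = 5400.0 s
Step 2: Total = flux * area * time_s
Step 3: Total = 6.4 * 0.073 * 5400.0
Step 4: Total = 2522.9 umol

2522.9


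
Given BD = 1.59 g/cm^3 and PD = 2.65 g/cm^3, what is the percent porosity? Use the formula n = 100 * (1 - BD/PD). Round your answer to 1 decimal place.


Step 1: Formula: n = 100 * (1 - BD / PD)
Step 2: n = 100 * (1 - 1.59 / 2.65)
Step 3: n = 100 * (1 - 0.6)
Step 4: n = 40.0%

40.0


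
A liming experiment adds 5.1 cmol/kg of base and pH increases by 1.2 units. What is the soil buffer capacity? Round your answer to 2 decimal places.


Step 1: BC = change in base / change in pH
Step 2: BC = 5.1 / 1.2
Step 3: BC = 4.25 cmol/(kg*pH unit)

4.25


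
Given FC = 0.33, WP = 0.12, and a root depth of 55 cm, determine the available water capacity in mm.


Step 1: Available water = (FC - WP) * depth * 10
Step 2: AW = (0.33 - 0.12) * 55 * 10
Step 3: AW = 0.21 * 55 * 10
Step 4: AW = 115.5 mm

115.5


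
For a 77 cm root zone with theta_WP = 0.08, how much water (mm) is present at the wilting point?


Step 1: Water (mm) = theta_WP * depth * 10
Step 2: Water = 0.08 * 77 * 10
Step 3: Water = 61.6 mm

61.6


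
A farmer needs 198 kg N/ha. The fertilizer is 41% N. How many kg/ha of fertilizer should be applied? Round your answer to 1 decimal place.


Step 1: Fertilizer rate = target N / (N content / 100)
Step 2: Rate = 198 / (41 / 100)
Step 3: Rate = 198 / 0.41
Step 4: Rate = 482.9 kg/ha

482.9


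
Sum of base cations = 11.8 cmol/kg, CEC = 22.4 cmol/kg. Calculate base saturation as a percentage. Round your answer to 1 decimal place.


Step 1: BS = 100 * (sum of bases) / CEC
Step 2: BS = 100 * 11.8 / 22.4
Step 3: BS = 52.7%

52.7


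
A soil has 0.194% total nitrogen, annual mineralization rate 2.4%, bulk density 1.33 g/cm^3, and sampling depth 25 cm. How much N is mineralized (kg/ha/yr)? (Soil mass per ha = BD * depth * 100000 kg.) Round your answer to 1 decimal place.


Step 1: Soil mass per ha = BD * depth * 100000 = 1.33 * 25 * 100000 = 3325000 kg
Step 2: Total N pool = soil mass * N%/100 = 3325000 * 0.194/100 = 6450.5 kg/ha
Step 3: N mineralized = N pool * rate%/100 = 6450.5 * 2.4/100 = 154.8 kg/ha/yr

154.8


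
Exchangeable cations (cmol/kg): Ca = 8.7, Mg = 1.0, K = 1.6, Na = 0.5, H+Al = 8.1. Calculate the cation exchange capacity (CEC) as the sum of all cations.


Step 1: CEC = Ca + Mg + K + Na + (H+Al)
Step 2: CEC = 8.7 + 1.0 + 1.6 + 0.5 + 8.1
Step 3: CEC = 19.9 cmol/kg

19.9


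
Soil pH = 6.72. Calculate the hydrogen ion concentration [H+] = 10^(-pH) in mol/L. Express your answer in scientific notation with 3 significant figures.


Step 1: [H+] = 10^(-pH)
Step 2: [H+] = 10^(-6.72)
Step 3: [H+] = 1.91e-07 mol/L

1.91e-07


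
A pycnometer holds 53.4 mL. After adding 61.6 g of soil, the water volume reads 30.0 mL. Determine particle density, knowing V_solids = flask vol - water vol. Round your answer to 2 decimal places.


Step 1: Volume of solids = flask volume - water volume with soil
Step 2: V_solids = 53.4 - 30.0 = 23.4 mL
Step 3: Particle density = mass / V_solids = 61.6 / 23.4 = 2.63 g/cm^3

2.63


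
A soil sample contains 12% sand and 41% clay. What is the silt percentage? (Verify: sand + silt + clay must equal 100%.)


Step 1: sand + silt + clay = 100%
Step 2: silt = 100 - sand - clay
Step 3: silt = 100 - 12 - 41
Step 4: silt = 47%

47


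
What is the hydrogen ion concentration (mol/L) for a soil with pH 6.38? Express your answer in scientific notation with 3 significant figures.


Step 1: [H+] = 10^(-pH)
Step 2: [H+] = 10^(-6.38)
Step 3: [H+] = 4.17e-07 mol/L

4.17e-07


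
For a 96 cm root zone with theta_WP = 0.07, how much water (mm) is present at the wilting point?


Step 1: Water (mm) = theta_WP * depth * 10
Step 2: Water = 0.07 * 96 * 10
Step 3: Water = 67.2 mm

67.2


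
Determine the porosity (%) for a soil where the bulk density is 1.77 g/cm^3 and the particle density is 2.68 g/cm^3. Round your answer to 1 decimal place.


Step 1: Formula: n = 100 * (1 - BD / PD)
Step 2: n = 100 * (1 - 1.77 / 2.68)
Step 3: n = 100 * (1 - 0.66045)
Step 4: n = 34.0%

34.0


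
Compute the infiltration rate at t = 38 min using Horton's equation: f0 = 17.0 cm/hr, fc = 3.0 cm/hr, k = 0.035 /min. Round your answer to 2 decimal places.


Step 1: f = fc + (f0 - fc) * exp(-k * t)
Step 2: exp(-0.035 * 38) = 0.264477
Step 3: f = 3.0 + (17.0 - 3.0) * 0.264477
Step 4: f = 3.0 + 14.0 * 0.264477
Step 5: f = 6.7 cm/hr

6.7


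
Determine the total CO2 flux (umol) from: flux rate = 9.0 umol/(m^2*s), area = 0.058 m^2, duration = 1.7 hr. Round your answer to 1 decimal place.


Step 1: Convert time to seconds: 1.7 hr * 3600 = 6120.0 s
Step 2: Total = flux * area * time_s
Step 3: Total = 9.0 * 0.058 * 6120.0
Step 4: Total = 3194.6 umol

3194.6


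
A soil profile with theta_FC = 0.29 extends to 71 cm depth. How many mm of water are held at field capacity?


Step 1: Water (mm) = theta_FC * depth (cm) * 10
Step 2: Water = 0.29 * 71 * 10
Step 3: Water = 205.9 mm

205.9


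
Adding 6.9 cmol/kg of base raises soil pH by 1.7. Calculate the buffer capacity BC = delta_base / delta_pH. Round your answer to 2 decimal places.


Step 1: BC = change in base / change in pH
Step 2: BC = 6.9 / 1.7
Step 3: BC = 4.06 cmol/(kg*pH unit)

4.06


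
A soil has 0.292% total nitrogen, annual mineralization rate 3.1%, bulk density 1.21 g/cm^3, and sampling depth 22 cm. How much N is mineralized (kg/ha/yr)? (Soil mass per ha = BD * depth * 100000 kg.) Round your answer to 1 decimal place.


Step 1: Soil mass per ha = BD * depth * 100000 = 1.21 * 22 * 100000 = 2662000 kg
Step 2: Total N pool = soil mass * N%/100 = 2662000 * 0.292/100 = 7773.04 kg/ha
Step 3: N mineralized = N pool * rate%/100 = 7773.04 * 3.1/100 = 241.0 kg/ha/yr

241.0


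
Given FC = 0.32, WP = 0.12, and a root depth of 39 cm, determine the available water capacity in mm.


Step 1: Available water = (FC - WP) * depth * 10
Step 2: AW = (0.32 - 0.12) * 39 * 10
Step 3: AW = 0.2 * 39 * 10
Step 4: AW = 78.0 mm

78.0


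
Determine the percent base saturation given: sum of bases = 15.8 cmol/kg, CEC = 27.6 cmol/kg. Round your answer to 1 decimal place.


Step 1: BS = 100 * (sum of bases) / CEC
Step 2: BS = 100 * 15.8 / 27.6
Step 3: BS = 57.2%

57.2


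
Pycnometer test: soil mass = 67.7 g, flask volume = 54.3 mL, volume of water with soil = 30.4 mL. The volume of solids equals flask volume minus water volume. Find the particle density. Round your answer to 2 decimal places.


Step 1: Volume of solids = flask volume - water volume with soil
Step 2: V_solids = 54.3 - 30.4 = 23.9 mL
Step 3: Particle density = mass / V_solids = 67.7 / 23.9 = 2.83 g/cm^3

2.83


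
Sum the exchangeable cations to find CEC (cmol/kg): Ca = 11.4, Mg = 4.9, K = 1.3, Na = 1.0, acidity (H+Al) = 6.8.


Step 1: CEC = Ca + Mg + K + Na + (H+Al)
Step 2: CEC = 11.4 + 4.9 + 1.3 + 1.0 + 6.8
Step 3: CEC = 25.4 cmol/kg

25.4


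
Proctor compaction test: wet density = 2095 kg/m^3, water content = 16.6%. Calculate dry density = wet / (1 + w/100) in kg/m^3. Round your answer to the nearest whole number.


Step 1: Dry density = wet density / (1 + w/100)
Step 2: Dry density = 2095 / (1 + 16.6/100)
Step 3: Dry density = 2095 / 1.166
Step 4: Dry density = 1797 kg/m^3

1797


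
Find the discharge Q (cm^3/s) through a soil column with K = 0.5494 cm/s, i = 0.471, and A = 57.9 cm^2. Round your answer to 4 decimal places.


Step 1: Apply Darcy's law: Q = K * i * A
Step 2: Q = 0.5494 * 0.471 * 57.9
Step 3: Q = 14.9826 cm^3/s

14.9826


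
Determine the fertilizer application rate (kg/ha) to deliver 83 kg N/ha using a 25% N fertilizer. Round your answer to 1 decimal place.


Step 1: Fertilizer rate = target N / (N content / 100)
Step 2: Rate = 83 / (25 / 100)
Step 3: Rate = 83 / 0.25
Step 4: Rate = 332.0 kg/ha

332.0


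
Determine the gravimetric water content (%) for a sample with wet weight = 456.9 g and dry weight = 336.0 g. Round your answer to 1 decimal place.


Step 1: Water mass = wet - dry = 456.9 - 336.0 = 120.9 g
Step 2: w = 100 * water mass / dry mass
Step 3: w = 100 * 120.9 / 336.0 = 36.0%

36.0


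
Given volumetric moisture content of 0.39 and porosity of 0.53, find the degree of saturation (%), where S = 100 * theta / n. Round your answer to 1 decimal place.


Step 1: S = 100 * theta_v / n
Step 2: S = 100 * 0.39 / 0.53
Step 3: S = 73.6%

73.6


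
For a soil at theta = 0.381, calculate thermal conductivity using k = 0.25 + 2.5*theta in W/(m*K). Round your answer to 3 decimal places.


Step 1: k = 0.25 + 2.5 * theta
Step 2: k = 0.25 + 2.5 * 0.381
Step 3: k = 0.25 + 0.953
Step 4: k = 1.203 W/(m*K)

1.203


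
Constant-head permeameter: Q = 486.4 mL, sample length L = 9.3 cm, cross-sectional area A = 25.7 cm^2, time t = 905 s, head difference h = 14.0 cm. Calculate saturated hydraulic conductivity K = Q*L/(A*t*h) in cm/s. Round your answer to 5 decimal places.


Step 1: K = Q * L / (A * t * h)
Step 2: Numerator = 486.4 * 9.3 = 4523.52
Step 3: Denominator = 25.7 * 905 * 14.0 = 325619.0
Step 4: K = 4523.52 / 325619.0 = 0.01389 cm/s

0.01389


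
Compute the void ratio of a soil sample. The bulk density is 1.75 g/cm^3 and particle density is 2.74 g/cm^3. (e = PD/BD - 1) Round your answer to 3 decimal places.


Step 1: e = PD / BD - 1
Step 2: e = 2.74 / 1.75 - 1
Step 3: e = 1.56571 - 1
Step 4: e = 0.566

0.566


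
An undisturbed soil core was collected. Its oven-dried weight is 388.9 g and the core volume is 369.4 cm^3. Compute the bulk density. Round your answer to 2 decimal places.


Step 1: Identify the formula: BD = dry mass / volume
Step 2: Substitute values: BD = 388.9 / 369.4
Step 3: BD = 1.05 g/cm^3

1.05


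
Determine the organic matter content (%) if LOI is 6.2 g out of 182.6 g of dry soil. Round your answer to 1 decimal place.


Step 1: OM% = 100 * LOI / sample mass
Step 2: OM = 100 * 6.2 / 182.6
Step 3: OM = 3.4%

3.4


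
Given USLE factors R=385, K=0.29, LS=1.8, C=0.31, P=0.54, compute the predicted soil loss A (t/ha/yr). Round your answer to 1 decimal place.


Step 1: A = R * K * LS * C * P
Step 2: R * K = 385 * 0.29 = 111.65
Step 3: (R*K) * LS = 111.65 * 1.8 = 200.97
Step 4: * C * P = 200.97 * 0.31 * 0.54 = 33.6
Step 5: A = 33.6 t/(ha*yr)

33.6


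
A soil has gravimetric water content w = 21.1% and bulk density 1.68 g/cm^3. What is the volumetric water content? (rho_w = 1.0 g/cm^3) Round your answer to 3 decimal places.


Step 1: theta = (w / 100) * BD / rho_w
Step 2: theta = (21.1 / 100) * 1.68 / 1.0
Step 3: theta = 0.211 * 1.68
Step 4: theta = 0.354

0.354


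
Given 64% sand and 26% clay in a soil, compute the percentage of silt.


Step 1: sand + silt + clay = 100%
Step 2: silt = 100 - sand - clay
Step 3: silt = 100 - 64 - 26
Step 4: silt = 10%

10


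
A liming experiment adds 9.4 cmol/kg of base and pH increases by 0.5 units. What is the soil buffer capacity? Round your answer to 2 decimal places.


Step 1: BC = change in base / change in pH
Step 2: BC = 9.4 / 0.5
Step 3: BC = 18.8 cmol/(kg*pH unit)

18.8


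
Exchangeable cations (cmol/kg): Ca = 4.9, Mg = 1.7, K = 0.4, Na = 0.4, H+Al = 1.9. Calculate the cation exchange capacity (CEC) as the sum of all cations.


Step 1: CEC = Ca + Mg + K + Na + (H+Al)
Step 2: CEC = 4.9 + 1.7 + 0.4 + 0.4 + 1.9
Step 3: CEC = 9.3 cmol/kg

9.3


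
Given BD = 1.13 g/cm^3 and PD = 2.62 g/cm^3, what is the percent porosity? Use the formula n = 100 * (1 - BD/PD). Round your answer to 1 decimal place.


Step 1: Formula: n = 100 * (1 - BD / PD)
Step 2: n = 100 * (1 - 1.13 / 2.62)
Step 3: n = 100 * (1 - 0.4313)
Step 4: n = 56.9%

56.9


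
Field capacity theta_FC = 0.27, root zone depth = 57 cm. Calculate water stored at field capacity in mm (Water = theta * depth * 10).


Step 1: Water (mm) = theta_FC * depth (cm) * 10
Step 2: Water = 0.27 * 57 * 10
Step 3: Water = 153.9 mm

153.9


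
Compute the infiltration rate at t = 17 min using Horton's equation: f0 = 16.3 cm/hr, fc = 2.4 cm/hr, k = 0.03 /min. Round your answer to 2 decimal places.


Step 1: f = fc + (f0 - fc) * exp(-k * t)
Step 2: exp(-0.03 * 17) = 0.600496
Step 3: f = 2.4 + (16.3 - 2.4) * 0.600496
Step 4: f = 2.4 + 13.9 * 0.600496
Step 5: f = 10.75 cm/hr

10.75


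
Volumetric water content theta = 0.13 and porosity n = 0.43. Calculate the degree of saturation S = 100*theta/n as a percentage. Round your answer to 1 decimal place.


Step 1: S = 100 * theta_v / n
Step 2: S = 100 * 0.13 / 0.43
Step 3: S = 30.2%

30.2


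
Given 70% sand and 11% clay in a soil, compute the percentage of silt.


Step 1: sand + silt + clay = 100%
Step 2: silt = 100 - sand - clay
Step 3: silt = 100 - 70 - 11
Step 4: silt = 19%

19


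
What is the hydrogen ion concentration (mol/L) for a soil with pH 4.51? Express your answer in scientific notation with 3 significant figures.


Step 1: [H+] = 10^(-pH)
Step 2: [H+] = 10^(-4.51)
Step 3: [H+] = 3.09e-05 mol/L

3.09e-05


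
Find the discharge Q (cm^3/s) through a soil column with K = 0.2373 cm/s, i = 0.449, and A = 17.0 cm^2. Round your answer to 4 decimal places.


Step 1: Apply Darcy's law: Q = K * i * A
Step 2: Q = 0.2373 * 0.449 * 17.0
Step 3: Q = 1.8113 cm^3/s

1.8113


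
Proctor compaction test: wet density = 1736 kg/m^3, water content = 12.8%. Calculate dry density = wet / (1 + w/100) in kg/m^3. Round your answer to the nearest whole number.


Step 1: Dry density = wet density / (1 + w/100)
Step 2: Dry density = 1736 / (1 + 12.8/100)
Step 3: Dry density = 1736 / 1.128
Step 4: Dry density = 1539 kg/m^3

1539


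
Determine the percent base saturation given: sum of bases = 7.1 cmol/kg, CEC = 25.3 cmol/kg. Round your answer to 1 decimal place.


Step 1: BS = 100 * (sum of bases) / CEC
Step 2: BS = 100 * 7.1 / 25.3
Step 3: BS = 28.1%

28.1


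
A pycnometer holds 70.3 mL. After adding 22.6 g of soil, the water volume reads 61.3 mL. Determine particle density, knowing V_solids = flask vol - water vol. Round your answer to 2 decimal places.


Step 1: Volume of solids = flask volume - water volume with soil
Step 2: V_solids = 70.3 - 61.3 = 9.0 mL
Step 3: Particle density = mass / V_solids = 22.6 / 9.0 = 2.51 g/cm^3

2.51


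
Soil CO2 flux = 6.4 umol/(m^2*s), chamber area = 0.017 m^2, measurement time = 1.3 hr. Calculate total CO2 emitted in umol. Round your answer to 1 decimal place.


Step 1: Convert time to seconds: 1.3 hr * 3600 = 4680.0 s
Step 2: Total = flux * area * time_s
Step 3: Total = 6.4 * 0.017 * 4680.0
Step 4: Total = 509.2 umol

509.2


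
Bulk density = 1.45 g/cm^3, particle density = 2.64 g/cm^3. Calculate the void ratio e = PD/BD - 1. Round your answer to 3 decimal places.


Step 1: e = PD / BD - 1
Step 2: e = 2.64 / 1.45 - 1
Step 3: e = 1.82069 - 1
Step 4: e = 0.821

0.821


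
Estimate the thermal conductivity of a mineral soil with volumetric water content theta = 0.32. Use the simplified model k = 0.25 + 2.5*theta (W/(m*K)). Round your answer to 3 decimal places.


Step 1: k = 0.25 + 2.5 * theta
Step 2: k = 0.25 + 2.5 * 0.32
Step 3: k = 0.25 + 0.8
Step 4: k = 1.05 W/(m*K)

1.05


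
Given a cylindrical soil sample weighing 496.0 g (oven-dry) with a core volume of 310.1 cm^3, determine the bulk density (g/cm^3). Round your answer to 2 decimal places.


Step 1: Identify the formula: BD = dry mass / volume
Step 2: Substitute values: BD = 496.0 / 310.1
Step 3: BD = 1.6 g/cm^3

1.6


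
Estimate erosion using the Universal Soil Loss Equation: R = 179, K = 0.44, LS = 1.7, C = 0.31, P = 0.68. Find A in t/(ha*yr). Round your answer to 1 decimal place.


Step 1: A = R * K * LS * C * P
Step 2: R * K = 179 * 0.44 = 78.76
Step 3: (R*K) * LS = 78.76 * 1.7 = 133.892
Step 4: * C * P = 133.892 * 0.31 * 0.68 = 28.2
Step 5: A = 28.2 t/(ha*yr)

28.2


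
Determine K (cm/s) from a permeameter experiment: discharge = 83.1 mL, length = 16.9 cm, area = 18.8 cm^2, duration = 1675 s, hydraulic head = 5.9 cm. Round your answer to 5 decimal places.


Step 1: K = Q * L / (A * t * h)
Step 2: Numerator = 83.1 * 16.9 = 1404.39
Step 3: Denominator = 18.8 * 1675 * 5.9 = 185791.0
Step 4: K = 1404.39 / 185791.0 = 0.00756 cm/s

0.00756


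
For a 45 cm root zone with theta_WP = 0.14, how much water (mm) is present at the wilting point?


Step 1: Water (mm) = theta_WP * depth * 10
Step 2: Water = 0.14 * 45 * 10
Step 3: Water = 63.0 mm

63.0


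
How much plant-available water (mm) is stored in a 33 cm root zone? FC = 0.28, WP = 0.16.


Step 1: Available water = (FC - WP) * depth * 10
Step 2: AW = (0.28 - 0.16) * 33 * 10
Step 3: AW = 0.12 * 33 * 10
Step 4: AW = 39.6 mm

39.6


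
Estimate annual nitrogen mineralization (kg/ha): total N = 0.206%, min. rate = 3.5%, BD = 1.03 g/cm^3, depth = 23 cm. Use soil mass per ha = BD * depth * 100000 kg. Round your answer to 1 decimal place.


Step 1: Soil mass per ha = BD * depth * 100000 = 1.03 * 23 * 100000 = 2369000 kg
Step 2: Total N pool = soil mass * N%/100 = 2369000 * 0.206/100 = 4880.14 kg/ha
Step 3: N mineralized = N pool * rate%/100 = 4880.14 * 3.5/100 = 170.8 kg/ha/yr

170.8


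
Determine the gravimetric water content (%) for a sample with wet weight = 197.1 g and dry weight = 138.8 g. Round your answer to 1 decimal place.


Step 1: Water mass = wet - dry = 197.1 - 138.8 = 58.3 g
Step 2: w = 100 * water mass / dry mass
Step 3: w = 100 * 58.3 / 138.8 = 42.0%

42.0


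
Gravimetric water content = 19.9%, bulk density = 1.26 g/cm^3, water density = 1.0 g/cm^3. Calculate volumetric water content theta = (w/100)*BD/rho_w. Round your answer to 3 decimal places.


Step 1: theta = (w / 100) * BD / rho_w
Step 2: theta = (19.9 / 100) * 1.26 / 1.0
Step 3: theta = 0.199 * 1.26
Step 4: theta = 0.251

0.251
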